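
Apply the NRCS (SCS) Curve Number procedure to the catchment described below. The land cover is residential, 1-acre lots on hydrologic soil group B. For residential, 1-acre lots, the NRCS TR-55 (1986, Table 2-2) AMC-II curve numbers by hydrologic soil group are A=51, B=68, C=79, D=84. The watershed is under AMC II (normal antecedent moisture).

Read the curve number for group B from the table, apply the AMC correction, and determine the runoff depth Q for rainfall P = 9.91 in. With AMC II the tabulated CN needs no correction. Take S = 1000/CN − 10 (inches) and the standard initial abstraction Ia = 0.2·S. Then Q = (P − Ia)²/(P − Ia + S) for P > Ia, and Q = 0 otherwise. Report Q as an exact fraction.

NRCS table: residential, 1-acre lots, soil group B → CN(II) = 68
Average conditions: CN = 68 (no AMC adjustment).
S = 1000/68 − 10 = 80/17 in ≈ 4.706 in
Ia = 0.2·(80/17) = 16/17 in ≈ 0.941 in
P − Ia = 9.910 − 0.941 = 15247/1700 ≈ 8.969 in (> 0, runoff occurs)
Q = (15247/1700)²/((15247/1700) + 80/17) = (232471009/2890000)/(23247/1700) = 232471009/39519900 in ≈ 5.882 in

Q = 232471009/39519900 in ≈ 5.882 in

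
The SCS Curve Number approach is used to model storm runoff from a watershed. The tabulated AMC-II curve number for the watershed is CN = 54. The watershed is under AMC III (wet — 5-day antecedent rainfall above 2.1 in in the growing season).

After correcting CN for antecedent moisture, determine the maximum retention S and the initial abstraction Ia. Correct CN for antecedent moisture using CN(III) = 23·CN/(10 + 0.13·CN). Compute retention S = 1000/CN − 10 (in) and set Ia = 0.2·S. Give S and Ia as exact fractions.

Adjust CN=54 to AMC III: 23·54/(10 + 0.13·54) → 1242 ÷ (851/50) = 2700/37 ≈ 72.973
Retention S: 1000/CN − 10 with CN=72.973 → S = 100/27 ≈ 3.704 in
Initial abstraction Ia = S/5 = (100/27)/5 = 20/27 ≈ 0.741 in

S = 100/27 in ≈ 3.704 in; Ia = 20/27 in ≈ 0.741 in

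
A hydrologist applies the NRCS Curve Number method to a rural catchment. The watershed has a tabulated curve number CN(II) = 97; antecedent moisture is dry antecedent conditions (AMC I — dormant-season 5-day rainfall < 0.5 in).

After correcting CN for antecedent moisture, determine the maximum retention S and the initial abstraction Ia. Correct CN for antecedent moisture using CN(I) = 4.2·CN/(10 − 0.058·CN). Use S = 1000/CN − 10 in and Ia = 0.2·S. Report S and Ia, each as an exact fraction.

CN(I) from CN(II)=97: (4.2·97)/(10 − 0.058·97) = 67900/729 ≈ 93.141
Max retention: S = 1000/(67900/729) − 10 = 500/679 in (≈ 0.736 in)
Ia = 0.2S: 0.2·0.736 = 0.147 in (exactly 100/679)

S = 500/679 in ≈ 0.736 in; Ia = 100/679 in ≈ 0.147 in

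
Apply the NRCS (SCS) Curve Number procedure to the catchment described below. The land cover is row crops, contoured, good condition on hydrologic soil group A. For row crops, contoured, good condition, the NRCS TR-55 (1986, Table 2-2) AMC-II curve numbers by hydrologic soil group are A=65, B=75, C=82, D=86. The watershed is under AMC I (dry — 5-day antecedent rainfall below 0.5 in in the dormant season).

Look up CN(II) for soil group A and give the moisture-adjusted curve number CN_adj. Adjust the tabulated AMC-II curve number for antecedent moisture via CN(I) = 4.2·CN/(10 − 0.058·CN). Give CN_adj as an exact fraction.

NRCS table: row crops, contoured, good condition, soil group A → CN(II) = 65
CN(I) from CN(II)=65: (4.2·65)/(10 − 0.058·65) = 3900/89 ≈ 43.820

CN_adj = 3900/89 ≈ 43.820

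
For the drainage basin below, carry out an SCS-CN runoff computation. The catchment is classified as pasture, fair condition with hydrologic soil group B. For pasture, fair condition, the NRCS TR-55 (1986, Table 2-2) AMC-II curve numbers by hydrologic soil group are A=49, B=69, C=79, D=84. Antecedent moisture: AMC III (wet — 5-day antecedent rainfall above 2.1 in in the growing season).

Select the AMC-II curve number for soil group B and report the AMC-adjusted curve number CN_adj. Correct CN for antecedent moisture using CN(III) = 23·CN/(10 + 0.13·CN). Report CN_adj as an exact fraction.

NRCS table: pasture, fair condition, soil group B → CN(II) = 69
Wet (AMC III): CN(III) = 23·69/(10 + 0.13·69) = 1587/(1897/100) = 158700/1897 ≈ 83.658

CN_adj = 158700/1897 ≈ 83.658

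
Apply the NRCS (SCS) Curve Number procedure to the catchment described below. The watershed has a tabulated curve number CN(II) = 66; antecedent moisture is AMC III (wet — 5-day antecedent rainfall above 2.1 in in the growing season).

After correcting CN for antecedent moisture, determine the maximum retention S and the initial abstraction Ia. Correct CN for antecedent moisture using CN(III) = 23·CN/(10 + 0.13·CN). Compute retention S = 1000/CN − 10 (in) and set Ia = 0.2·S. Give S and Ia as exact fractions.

CN(III) from CN(II)=66: (23·66)/(10 + 0.13·66) = 75900/929 ≈ 81.701
S = 1000/(75900/929) − 10 = 1700/759 in ≈ 2.240 in
Initial abstraction Ia = S/5 = (1700/759)/5 = 340/759 ≈ 0.448 in

S = 1700/759 in ≈ 2.240 in; Ia = 340/759 in ≈ 0.448 in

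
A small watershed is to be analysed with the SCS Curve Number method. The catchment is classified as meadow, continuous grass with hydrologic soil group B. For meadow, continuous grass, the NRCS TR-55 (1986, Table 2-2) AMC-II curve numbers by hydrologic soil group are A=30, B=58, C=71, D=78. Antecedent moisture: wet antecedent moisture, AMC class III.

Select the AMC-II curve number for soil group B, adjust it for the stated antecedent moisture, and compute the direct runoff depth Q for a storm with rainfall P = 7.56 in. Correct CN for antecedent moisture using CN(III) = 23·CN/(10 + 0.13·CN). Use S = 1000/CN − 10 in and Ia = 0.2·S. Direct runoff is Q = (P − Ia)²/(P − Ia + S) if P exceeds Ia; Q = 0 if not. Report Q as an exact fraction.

Q = 635943189/133450025 in ≈ 4.765 in

NRCS table: meadow, continuous grass, soil group B → CN(II) = 58
Adjust CN=58 to AMC III: 23·58/(10 + 0.13·58) → 1334 ÷ (877/50) = 66700/877 ≈ 76.055
Max retention: S = 1000/(66700/877) − 10 = 2100/667 in (≈ 3.148 in)
Initial abstraction Ia = S/5 = (2100/667)/5 = 420/667 ≈ 0.630 in
Excess rainfall: 7.560 − 0.630 = 6.930 in; P > Ia so Q > 0
Runoff Q = (P−Ia)²/(P−Ia+S) = (6.930)²/(6.930+3.148) = 635943189/133450025 ≈ 4.765 in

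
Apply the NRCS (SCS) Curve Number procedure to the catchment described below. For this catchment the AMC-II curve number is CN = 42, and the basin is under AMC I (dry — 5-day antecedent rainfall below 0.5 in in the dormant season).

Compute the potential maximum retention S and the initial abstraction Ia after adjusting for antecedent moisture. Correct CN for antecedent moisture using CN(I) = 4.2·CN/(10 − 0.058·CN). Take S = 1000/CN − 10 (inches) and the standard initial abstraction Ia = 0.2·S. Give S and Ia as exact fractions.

Dry (AMC I): CN(I) = 4.2·42/(10 − 0.058·42) = (882/5)/(1891/250) = 44100/1891 ≈ 23.321
Max retention: S = 1000/(44100/1891) − 10 = 14500/441 in (≈ 32.880 in)
Ia = 0.2S: 0.2·32.880 = 6.576 in (exactly 2900/441)

S = 14500/441 in ≈ 32.880 in; Ia = 2900/441 in ≈ 6.576 in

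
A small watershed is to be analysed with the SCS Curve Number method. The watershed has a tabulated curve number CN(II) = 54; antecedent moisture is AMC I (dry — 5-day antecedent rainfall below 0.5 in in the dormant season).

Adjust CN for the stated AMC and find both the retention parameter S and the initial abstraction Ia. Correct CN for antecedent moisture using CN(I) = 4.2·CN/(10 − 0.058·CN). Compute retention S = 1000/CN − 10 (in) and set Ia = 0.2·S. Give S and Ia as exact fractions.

S = 11500/567 in ≈ 20.282 in; Ia = 2300/567 in ≈ 4.056 in

Dry (AMC I): CN(I) = 4.2·54/(10 − 0.058·54) = (1134/5)/(1717/250) = 56700/1717 ≈ 33.023
S = 1000/(56700/1717) − 10 = 11500/567 in ≈ 20.282 in
Initial abstraction Ia = S/5 = (11500/567)/5 = 2300/567 ≈ 4.056 in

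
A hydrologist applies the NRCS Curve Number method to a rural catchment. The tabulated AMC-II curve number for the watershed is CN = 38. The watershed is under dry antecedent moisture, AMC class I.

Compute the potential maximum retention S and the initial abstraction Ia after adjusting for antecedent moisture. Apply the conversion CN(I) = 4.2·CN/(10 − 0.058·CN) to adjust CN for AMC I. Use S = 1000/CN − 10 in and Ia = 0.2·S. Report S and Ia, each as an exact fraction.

S = 15500/399 in ≈ 38.847 in; Ia = 3100/399 in ≈ 7.769 in

CN(I) from CN(II)=38: (4.2·38)/(10 − 0.058·38) = 39900/1949 ≈ 20.472
S = 1000/(39900/1949) − 10 = 15500/399 in ≈ 38.847 in
Initial abstraction Ia = S/5 = (15500/399)/5 = 3100/399 ≈ 7.769 in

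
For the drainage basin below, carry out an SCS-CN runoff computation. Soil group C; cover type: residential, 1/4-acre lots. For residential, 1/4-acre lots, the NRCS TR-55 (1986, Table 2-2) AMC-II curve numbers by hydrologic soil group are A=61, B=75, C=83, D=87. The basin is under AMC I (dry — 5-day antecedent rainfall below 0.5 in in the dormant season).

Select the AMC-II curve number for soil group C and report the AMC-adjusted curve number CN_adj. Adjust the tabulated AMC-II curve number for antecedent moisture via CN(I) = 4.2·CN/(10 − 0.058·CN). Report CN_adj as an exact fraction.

NRCS table: residential, 1/4-acre lots, soil group C → CN(II) = 83
CN(I) from CN(II)=83: (4.2·83)/(10 − 0.058·83) = 174300/2593 ≈ 67.219

CN_adj = 174300/2593 ≈ 67.219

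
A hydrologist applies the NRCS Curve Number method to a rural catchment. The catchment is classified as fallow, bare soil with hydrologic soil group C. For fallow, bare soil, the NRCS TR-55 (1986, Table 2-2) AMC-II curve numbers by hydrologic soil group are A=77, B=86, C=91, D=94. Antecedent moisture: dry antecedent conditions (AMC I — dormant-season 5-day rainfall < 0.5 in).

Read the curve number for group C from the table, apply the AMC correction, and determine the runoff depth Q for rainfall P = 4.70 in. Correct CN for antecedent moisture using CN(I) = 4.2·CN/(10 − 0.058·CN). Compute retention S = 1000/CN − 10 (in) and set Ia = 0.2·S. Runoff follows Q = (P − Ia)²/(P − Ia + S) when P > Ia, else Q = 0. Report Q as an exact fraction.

NRCS table: fallow, bare soil, soil group C → CN(II) = 91
Adjust CN=91 to AMC I: 4.2·91/(10 − 0.058·91) → (1911/5) ÷ (2361/500) = 63700/787 ≈ 80.940
Max retention: S = 1000/(63700/787) − 10 = 1500/637 in (≈ 2.355 in)
Ia = 0.2·(1500/637) = 300/637 in ≈ 0.471 in
P − Ia = 4.700 − 0.471 = 26939/6370 ≈ 4.229 in (> 0, runoff occurs)
Q: (26939/6370)² ÷ (41939/6370) = 725709721/267151430 in (≈ 2.716 in)

Q = 725709721/267151430 in ≈ 2.716 in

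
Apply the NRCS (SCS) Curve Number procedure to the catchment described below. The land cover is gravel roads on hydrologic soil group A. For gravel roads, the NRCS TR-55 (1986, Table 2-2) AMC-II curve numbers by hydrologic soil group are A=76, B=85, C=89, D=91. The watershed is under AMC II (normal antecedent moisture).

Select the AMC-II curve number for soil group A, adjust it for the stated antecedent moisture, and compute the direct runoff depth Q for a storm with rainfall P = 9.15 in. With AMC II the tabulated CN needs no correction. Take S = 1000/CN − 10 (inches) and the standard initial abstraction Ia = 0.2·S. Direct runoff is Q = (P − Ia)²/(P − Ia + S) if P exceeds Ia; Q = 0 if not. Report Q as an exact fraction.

Q = 1164241/187340 in ≈ 6.215 in

NRCS table: gravel roads, soil group A → CN(II) = 76
Average conditions: CN = 76 (no AMC adjustment).
Retention S: 1000/CN − 10 with CN=76.000 → S = 60/19 ≈ 3.158 in
Initial abstraction Ia = S/5 = (60/19)/5 = 12/19 ≈ 0.632 in
Since P=9.150 > Ia=0.632: effective rainfall P−Ia = 3237/380 in
Q = (3237/380)²/((3237/380) + 60/19) = (10478169/144400)/(4437/380) = 1164241/187340 in ≈ 6.215 in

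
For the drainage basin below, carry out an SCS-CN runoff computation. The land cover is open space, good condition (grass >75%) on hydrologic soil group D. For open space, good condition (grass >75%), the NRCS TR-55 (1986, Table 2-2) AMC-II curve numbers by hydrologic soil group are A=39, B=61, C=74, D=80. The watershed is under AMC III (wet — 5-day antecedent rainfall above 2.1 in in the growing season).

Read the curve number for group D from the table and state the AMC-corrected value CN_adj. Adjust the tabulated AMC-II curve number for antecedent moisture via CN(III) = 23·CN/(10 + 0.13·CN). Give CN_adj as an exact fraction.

CN_adj = 4600/51 ≈ 90.196

NRCS table: open space, good condition (grass >75%), soil group D → CN(II) = 80
Wet (AMC III): CN(III) = 23·80/(10 + 0.13·80) = 1840/(102/5) = 4600/51 ≈ 90.196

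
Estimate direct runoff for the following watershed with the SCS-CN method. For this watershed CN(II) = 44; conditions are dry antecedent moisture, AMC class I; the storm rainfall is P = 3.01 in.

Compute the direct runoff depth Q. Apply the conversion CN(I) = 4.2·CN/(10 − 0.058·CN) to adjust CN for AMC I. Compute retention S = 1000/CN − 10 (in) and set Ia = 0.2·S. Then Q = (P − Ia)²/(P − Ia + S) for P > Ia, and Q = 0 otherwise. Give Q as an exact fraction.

Dry (AMC I): CN(I) = 4.2·44/(10 − 0.058·44) = (924/5)/(931/125) = 3300/133 ≈ 24.812
Retention S: 1000/CN − 10 with CN=24.812 → S = 1000/33 ≈ 30.303 in
Ia = 0.2S: 0.2·30.303 = 6.061 in (exactly 200/33)
P = 3.010 ≤ Ia = 6.061 in: entire storm abstracted, Q = 0.

Q = 0 in ≈ 0.000 in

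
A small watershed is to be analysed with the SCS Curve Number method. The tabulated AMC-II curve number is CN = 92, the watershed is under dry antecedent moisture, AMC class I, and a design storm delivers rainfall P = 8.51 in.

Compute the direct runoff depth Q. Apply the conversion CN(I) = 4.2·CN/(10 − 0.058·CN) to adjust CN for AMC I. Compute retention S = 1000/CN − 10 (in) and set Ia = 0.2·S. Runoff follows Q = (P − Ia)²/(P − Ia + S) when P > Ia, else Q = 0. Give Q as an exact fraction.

Q = 152906807089/23716893900 in ≈ 6.447 in

Dry (AMC I): CN(I) = 4.2·92/(10 − 0.058·92) = (1932/5)/(583/125) = 48300/583 ≈ 82.847
S = 1000/(48300/583) − 10 = 1000/483 in ≈ 2.070 in
Ia = 0.2·(1000/483) = 200/483 in ≈ 0.414 in
Excess rainfall: 8.510 − 0.414 = 8.096 in; P > Ia so Q > 0
Q = (391033/48300)²/((391033/48300) + 1000/483) = (152906807089/2332890000)/(491033/48300) = 152906807089/23716893900 in ≈ 6.447 in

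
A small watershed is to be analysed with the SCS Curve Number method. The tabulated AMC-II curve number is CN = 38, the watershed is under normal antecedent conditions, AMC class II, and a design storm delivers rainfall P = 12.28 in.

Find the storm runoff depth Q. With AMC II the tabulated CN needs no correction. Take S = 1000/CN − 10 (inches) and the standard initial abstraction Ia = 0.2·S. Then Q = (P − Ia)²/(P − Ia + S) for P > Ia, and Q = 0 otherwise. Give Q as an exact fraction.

Q = 18344089/5715675 in ≈ 3.209 in

CN(II) = 38; AMC II needs no correction.
Retention S: 1000/CN − 10 with CN=38.000 → S = 310/19 ≈ 16.316 in
Ia = 0.2·(310/19) = 62/19 in ≈ 3.263 in
P − Ia = 12.280 − 3.263 = 4283/475 ≈ 9.017 in (> 0, runoff occurs)
Q: (4283/475)² ÷ (12033/475) = 18344089/5715675 in (≈ 3.209 in)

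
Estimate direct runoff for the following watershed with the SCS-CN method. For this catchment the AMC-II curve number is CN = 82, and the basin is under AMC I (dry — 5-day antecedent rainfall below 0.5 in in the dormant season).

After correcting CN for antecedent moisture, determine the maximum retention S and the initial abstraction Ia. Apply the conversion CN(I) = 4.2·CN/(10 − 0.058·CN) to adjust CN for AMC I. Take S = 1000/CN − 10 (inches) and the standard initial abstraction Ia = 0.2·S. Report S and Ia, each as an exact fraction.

Adjust CN=82 to AMC I: 4.2·82/(10 − 0.058·82) → (1722/5) ÷ (1311/250) = 28700/437 ≈ 65.675
S = 1000/(28700/437) − 10 = 1500/287 in ≈ 5.226 in
Ia = 0.2S: 0.2·5.226 = 1.045 in (exactly 300/287)

S = 1500/287 in ≈ 5.226 in; Ia = 300/287 in ≈ 1.045 in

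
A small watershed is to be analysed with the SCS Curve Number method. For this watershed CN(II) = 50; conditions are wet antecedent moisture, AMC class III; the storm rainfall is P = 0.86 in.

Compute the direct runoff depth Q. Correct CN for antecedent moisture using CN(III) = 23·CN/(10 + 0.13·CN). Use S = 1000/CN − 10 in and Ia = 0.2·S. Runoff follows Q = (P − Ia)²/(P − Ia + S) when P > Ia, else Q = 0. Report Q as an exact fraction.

Q = 0 in ≈ 0.000 in

Adjust CN=50 to AMC III: 23·50/(10 + 0.13·50) → 1150 ÷ (33/2) = 2300/33 ≈ 69.697
S = 1000/(2300/33) − 10 = 100/23 in ≈ 4.348 in
Ia = 0.2S: 0.2·4.348 = 0.870 in (exactly 20/23)
P = 0.860 ≤ Ia = 0.870 in: entire storm abstracted, Q = 0.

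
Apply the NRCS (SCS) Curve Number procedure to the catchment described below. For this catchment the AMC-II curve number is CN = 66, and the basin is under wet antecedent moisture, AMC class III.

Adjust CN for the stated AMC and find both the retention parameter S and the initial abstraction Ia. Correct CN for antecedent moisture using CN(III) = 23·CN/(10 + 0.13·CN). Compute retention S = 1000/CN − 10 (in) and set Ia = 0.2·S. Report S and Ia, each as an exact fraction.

Wet (AMC III): CN(III) = 23·66/(10 + 0.13·66) = 1518/(929/50) = 75900/929 ≈ 81.701
Max retention: S = 1000/(75900/929) − 10 = 1700/759 in (≈ 2.240 in)
Ia = 0.2·(1700/759) = 340/759 in ≈ 0.448 in

S = 1700/759 in ≈ 2.240 in; Ia = 340/759 in ≈ 0.448 in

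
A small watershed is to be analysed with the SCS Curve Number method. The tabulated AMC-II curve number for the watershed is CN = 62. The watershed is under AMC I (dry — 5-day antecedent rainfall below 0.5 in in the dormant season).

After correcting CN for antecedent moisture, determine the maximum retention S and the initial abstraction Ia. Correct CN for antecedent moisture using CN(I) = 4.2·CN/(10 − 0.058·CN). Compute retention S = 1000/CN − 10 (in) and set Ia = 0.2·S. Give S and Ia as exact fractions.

S = 9500/651 in ≈ 14.593 in; Ia = 1900/651 in ≈ 2.919 in

Adjust CN=62 to AMC I: 4.2·62/(10 − 0.058·62) → (1302/5) ÷ (1601/250) = 65100/1601 ≈ 40.662
Retention S: 1000/CN − 10 with CN=40.662 → S = 9500/651 ≈ 14.593 in
Initial abstraction Ia = S/5 = (9500/651)/5 = 1900/651 ≈ 2.919 in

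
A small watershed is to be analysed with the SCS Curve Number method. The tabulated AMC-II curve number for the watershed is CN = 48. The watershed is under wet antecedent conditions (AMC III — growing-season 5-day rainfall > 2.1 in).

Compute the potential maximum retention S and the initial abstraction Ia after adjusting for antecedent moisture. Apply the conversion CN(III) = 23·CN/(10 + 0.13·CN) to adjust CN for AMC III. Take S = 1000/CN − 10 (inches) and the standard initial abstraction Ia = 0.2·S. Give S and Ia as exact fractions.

Wet (AMC III): CN(III) = 23·48/(10 + 0.13·48) = 1104/(406/25) = 13800/203 ≈ 67.980
Max retention: S = 1000/(13800/203) − 10 = 325/69 in (≈ 4.710 in)
Ia = 0.2·(325/69) = 65/69 in ≈ 0.942 in

S = 325/69 in ≈ 4.710 in; Ia = 65/69 in ≈ 0.942 in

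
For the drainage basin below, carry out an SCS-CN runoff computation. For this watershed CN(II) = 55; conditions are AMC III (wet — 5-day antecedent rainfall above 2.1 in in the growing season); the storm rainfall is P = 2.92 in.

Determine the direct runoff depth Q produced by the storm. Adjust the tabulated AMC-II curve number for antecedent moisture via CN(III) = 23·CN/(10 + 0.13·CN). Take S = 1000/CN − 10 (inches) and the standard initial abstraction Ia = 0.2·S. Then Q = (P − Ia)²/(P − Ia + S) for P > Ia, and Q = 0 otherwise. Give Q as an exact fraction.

Adjust CN=55 to AMC III: 23·55/(10 + 0.13·55) → 1265 ÷ (343/20) = 25300/343 ≈ 73.761
Max retention: S = 1000/(25300/343) − 10 = 900/253 in (≈ 3.557 in)
Ia = 0.2S: 0.2·3.557 = 0.711 in (exactly 180/253)
Excess rainfall: 2.920 − 0.711 = 2.209 in; P > Ia so Q > 0
Q = (13969/6325)²/((13969/6325) + 900/253) = (195132961/40005625)/(36469/6325) = 195132961/230666425 in ≈ 0.846 in

Q = 195132961/230666425 in ≈ 0.846 in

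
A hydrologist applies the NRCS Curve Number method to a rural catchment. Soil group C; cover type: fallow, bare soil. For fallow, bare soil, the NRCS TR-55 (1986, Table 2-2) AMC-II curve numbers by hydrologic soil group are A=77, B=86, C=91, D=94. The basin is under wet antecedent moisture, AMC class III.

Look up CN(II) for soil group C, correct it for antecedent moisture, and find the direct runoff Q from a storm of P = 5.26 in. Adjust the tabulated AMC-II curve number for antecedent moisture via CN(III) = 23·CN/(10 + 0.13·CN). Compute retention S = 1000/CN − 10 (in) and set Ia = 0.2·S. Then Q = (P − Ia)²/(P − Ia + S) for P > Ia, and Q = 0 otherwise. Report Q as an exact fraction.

Q = 293177848681/61372934350 in ≈ 4.777 in

NRCS table: fallow, bare soil, soil group C → CN(II) = 91
Wet (AMC III): CN(III) = 23·91/(10 + 0.13·91) = 2093/(2183/100) = 209300/2183 ≈ 95.877
Max retention: S = 1000/(209300/2183) − 10 = 900/2093 in (≈ 0.430 in)
Ia = 0.2·(900/2093) = 180/2093 in ≈ 0.086 in
P − Ia = 5.260 − 0.086 = 541459/104650 ≈ 5.174 in (> 0, runoff occurs)
Q: (541459/104650)² ÷ (586459/104650) = 293177848681/61372934350 in (≈ 4.777 in)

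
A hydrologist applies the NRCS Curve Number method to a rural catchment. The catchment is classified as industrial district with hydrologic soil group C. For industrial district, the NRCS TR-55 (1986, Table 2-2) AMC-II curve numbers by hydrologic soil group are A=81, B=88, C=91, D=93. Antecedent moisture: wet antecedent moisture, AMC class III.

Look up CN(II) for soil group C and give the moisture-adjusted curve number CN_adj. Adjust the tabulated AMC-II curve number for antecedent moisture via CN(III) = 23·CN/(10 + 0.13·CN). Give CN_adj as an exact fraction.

CN_adj = 209300/2183 ≈ 95.877

NRCS table: industrial district, soil group C → CN(II) = 91
Wet (AMC III): CN(III) = 23·91/(10 + 0.13·91) = 2093/(2183/100) = 209300/2183 ≈ 95.877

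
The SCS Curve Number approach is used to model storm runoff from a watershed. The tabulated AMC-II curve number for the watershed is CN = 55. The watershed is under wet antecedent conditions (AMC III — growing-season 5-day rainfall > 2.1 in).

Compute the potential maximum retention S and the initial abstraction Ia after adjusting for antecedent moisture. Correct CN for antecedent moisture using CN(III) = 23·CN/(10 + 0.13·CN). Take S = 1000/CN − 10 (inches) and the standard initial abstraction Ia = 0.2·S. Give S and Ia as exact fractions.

Wet (AMC III): CN(III) = 23·55/(10 + 0.13·55) = 1265/(343/20) = 25300/343 ≈ 73.761
Max retention: S = 1000/(25300/343) − 10 = 900/253 in (≈ 3.557 in)
Ia = 0.2S: 0.2·3.557 = 0.711 in (exactly 180/253)

S = 900/253 in ≈ 3.557 in; Ia = 180/253 in ≈ 0.711 in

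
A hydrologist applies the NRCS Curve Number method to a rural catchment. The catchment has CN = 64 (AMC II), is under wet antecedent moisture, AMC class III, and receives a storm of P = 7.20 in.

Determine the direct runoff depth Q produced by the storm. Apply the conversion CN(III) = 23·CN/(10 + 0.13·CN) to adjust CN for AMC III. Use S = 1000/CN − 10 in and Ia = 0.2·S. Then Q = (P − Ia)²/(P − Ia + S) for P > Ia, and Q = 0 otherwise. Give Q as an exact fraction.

CN(III) from CN(II)=64: (23·64)/(10 + 0.13·64) = 18400/229 ≈ 80.349
S = 1000/(18400/229) − 10 = 225/92 in ≈ 2.446 in
Initial abstraction Ia = S/5 = (225/92)/5 = 45/92 ≈ 0.489 in
Since P=7.200 > Ia=0.489: effective rainfall P−Ia = 3087/460 in
Q: (3087/460)² ÷ (1053/115) = 117649/23920 in (≈ 4.918 in)

Q = 117649/23920 in ≈ 4.918 in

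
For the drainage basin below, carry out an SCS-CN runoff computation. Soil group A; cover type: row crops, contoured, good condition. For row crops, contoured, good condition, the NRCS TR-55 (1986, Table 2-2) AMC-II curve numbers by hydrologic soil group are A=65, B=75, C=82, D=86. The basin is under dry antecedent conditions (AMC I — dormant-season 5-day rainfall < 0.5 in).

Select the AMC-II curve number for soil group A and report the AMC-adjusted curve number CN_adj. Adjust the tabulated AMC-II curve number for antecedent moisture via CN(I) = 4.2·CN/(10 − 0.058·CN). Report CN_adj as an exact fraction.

CN_adj = 3900/89 ≈ 43.820

NRCS table: row crops, contoured, good condition, soil group A → CN(II) = 65
Dry (AMC I): CN(I) = 4.2·65/(10 − 0.058·65) = 273/(623/100) = 3900/89 ≈ 43.820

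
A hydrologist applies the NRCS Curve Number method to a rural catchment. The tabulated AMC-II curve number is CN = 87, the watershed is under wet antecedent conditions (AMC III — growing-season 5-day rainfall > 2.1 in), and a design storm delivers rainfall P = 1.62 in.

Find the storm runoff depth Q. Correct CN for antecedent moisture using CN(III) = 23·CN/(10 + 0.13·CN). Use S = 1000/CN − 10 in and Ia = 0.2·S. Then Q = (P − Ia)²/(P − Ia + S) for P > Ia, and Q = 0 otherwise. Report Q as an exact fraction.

Q = 22225144561/21418804050 in ≈ 1.038 in

Wet (AMC III): CN(III) = 23·87/(10 + 0.13·87) = 2001/(2131/100) = 200100/2131 ≈ 93.900
S = 1000/(200100/2131) − 10 = 1300/2001 in ≈ 0.650 in
Ia = 0.2·(1300/2001) = 260/2001 in ≈ 0.130 in
Excess rainfall: 1.620 − 0.130 = 1.490 in; P > Ia so Q > 0
Runoff Q = (P−Ia)²/(P−Ia+S) = (1.490)²/(1.490+0.650) = 22225144561/21418804050 ≈ 1.038 in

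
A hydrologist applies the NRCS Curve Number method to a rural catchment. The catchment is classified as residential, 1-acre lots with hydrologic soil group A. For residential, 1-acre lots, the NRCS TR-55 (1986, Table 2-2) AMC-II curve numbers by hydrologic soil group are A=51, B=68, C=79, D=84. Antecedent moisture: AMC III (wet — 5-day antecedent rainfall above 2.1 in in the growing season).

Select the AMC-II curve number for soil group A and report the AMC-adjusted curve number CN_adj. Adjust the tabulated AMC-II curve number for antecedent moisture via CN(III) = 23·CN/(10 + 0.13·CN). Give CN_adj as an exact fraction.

CN_adj = 117300/1663 ≈ 70.535

NRCS table: residential, 1-acre lots, soil group A → CN(II) = 51
Adjust CN=51 to AMC III: 23·51/(10 + 0.13·51) → 1173 ÷ (1663/100) = 117300/1663 ≈ 70.535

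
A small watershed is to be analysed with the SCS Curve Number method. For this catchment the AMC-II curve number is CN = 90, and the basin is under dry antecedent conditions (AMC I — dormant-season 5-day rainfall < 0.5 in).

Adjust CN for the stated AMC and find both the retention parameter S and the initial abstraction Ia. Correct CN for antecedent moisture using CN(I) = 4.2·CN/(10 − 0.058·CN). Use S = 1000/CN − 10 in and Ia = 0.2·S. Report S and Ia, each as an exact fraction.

S = 500/189 in ≈ 2.646 in; Ia = 100/189 in ≈ 0.529 in

CN(I) from CN(II)=90: (4.2·90)/(10 − 0.058·90) = 18900/239 ≈ 79.079
Retention S: 1000/CN − 10 with CN=79.079 → S = 500/189 ≈ 2.646 in
Initial abstraction Ia = S/5 = (500/189)/5 = 100/189 ≈ 0.529 in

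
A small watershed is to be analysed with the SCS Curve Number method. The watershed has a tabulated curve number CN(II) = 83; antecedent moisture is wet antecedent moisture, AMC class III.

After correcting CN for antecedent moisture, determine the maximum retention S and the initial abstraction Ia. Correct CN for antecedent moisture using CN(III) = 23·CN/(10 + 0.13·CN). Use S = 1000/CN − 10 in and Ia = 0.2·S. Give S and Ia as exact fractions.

S = 1700/1909 in ≈ 0.891 in; Ia = 340/1909 in ≈ 0.178 in

Wet (AMC III): CN(III) = 23·83/(10 + 0.13·83) = 1909/(2079/100) = 190900/2079 ≈ 91.823
Max retention: S = 1000/(190900/2079) − 10 = 1700/1909 in (≈ 0.891 in)
Initial abstraction Ia = S/5 = (1700/1909)/5 = 340/1909 ≈ 0.178 in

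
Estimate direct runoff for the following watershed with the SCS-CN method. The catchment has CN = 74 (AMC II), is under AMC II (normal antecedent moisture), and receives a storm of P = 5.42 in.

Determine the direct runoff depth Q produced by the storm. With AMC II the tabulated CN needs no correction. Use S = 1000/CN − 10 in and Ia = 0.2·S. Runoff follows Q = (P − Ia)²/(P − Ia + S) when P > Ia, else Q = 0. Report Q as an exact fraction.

Q = 76160529/28169950 in ≈ 2.704 in

CN(II) = 74; AMC II needs no correction.
Max retention: S = 1000/74 − 10 = 130/37 in (≈ 3.514 in)
Initial abstraction Ia = S/5 = (130/37)/5 = 26/37 ≈ 0.703 in
Excess rainfall: 5.420 − 0.703 = 4.717 in; P > Ia so Q > 0
Runoff Q = (P−Ia)²/(P−Ia+S) = (4.717)²/(4.717+3.514) = 76160529/28169950 ≈ 2.704 in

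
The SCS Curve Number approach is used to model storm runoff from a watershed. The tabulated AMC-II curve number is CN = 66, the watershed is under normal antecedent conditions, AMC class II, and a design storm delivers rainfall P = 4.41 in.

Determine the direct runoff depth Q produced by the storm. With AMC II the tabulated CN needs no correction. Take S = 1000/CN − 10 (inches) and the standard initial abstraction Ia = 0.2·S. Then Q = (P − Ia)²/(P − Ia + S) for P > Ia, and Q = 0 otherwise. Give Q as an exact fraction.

AMC II — tabulated CN = 66 applies directly.
Retention S: 1000/CN − 10 with CN=66.000 → S = 170/33 ≈ 5.152 in
Ia = 0.2·(170/33) = 34/33 in ≈ 1.030 in
Since P=4.410 > Ia=1.030: effective rainfall P−Ia = 11153/3300 in
Runoff Q = (P−Ia)²/(P−Ia+S) = (3.380)²/(3.380+5.152) = 124389409/92904900 ≈ 1.339 in

Q = 124389409/92904900 in ≈ 1.339 in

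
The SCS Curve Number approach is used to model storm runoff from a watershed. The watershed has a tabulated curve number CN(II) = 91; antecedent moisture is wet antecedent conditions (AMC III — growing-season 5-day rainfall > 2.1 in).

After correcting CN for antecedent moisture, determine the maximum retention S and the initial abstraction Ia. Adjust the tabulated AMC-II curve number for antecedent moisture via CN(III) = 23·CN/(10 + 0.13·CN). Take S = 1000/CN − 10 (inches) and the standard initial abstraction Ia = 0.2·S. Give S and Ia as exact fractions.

S = 900/2093 in ≈ 0.430 in; Ia = 180/2093 in ≈ 0.086 in

CN(III) from CN(II)=91: (23·91)/(10 + 0.13·91) = 209300/2183 ≈ 95.877
S = 1000/(209300/2183) − 10 = 900/2093 in ≈ 0.430 in
Ia = 0.2S: 0.2·0.430 = 0.086 in (exactly 180/2093)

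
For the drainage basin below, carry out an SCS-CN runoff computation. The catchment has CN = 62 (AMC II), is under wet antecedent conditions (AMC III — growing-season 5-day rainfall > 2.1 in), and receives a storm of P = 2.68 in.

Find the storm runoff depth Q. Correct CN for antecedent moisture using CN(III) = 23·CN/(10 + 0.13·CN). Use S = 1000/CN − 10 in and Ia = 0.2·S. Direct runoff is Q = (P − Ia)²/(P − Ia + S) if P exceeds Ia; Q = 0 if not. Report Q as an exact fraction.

Q = 1464669441/1528868075 in ≈ 0.958 in

Adjust CN=62 to AMC III: 23·62/(10 + 0.13·62) → 1426 ÷ (903/50) = 71300/903 ≈ 78.959
S = 1000/(71300/903) − 10 = 1900/713 in ≈ 2.665 in
Initial abstraction Ia = S/5 = (1900/713)/5 = 380/713 ≈ 0.533 in
Excess rainfall: 2.680 − 0.533 = 2.147 in; P > Ia so Q > 0
Runoff Q = (P−Ia)²/(P−Ia+S) = (2.147)²/(2.147+2.665) = 1464669441/1528868075 ≈ 0.958 in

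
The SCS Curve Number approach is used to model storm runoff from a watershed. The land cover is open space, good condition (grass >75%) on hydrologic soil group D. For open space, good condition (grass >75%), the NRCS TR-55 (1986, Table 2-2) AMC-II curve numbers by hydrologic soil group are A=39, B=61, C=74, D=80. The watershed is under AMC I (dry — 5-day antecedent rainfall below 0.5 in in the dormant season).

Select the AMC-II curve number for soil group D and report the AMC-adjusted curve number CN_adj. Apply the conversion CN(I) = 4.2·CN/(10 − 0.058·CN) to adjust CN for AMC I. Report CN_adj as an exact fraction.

NRCS table: open space, good condition (grass >75%), soil group D → CN(II) = 80
Adjust CN=80 to AMC I: 4.2·80/(10 − 0.058·80) → 336 ÷ (134/25) = 4200/67 ≈ 62.687

CN_adj = 4200/67 ≈ 62.687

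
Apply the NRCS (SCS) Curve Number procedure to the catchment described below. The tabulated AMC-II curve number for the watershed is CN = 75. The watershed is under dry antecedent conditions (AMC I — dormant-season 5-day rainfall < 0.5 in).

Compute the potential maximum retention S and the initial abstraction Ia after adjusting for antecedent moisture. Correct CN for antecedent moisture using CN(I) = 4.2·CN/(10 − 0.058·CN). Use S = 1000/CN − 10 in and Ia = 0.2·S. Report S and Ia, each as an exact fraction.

Dry (AMC I): CN(I) = 4.2·75/(10 − 0.058·75) = 315/(113/20) = 6300/113 ≈ 55.752
Retention S: 1000/CN − 10 with CN=55.752 → S = 500/63 ≈ 7.937 in
Ia = 0.2·(500/63) = 100/63 in ≈ 1.587 in

S = 500/63 in ≈ 7.937 in; Ia = 100/63 in ≈ 1.587 in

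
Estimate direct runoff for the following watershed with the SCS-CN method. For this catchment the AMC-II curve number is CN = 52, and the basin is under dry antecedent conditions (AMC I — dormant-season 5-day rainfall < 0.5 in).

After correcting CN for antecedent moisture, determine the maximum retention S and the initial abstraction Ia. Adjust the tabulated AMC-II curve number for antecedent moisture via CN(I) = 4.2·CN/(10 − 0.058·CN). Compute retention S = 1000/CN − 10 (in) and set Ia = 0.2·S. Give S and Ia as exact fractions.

S = 2000/91 in ≈ 21.978 in; Ia = 400/91 in ≈ 4.396 in

Adjust CN=52 to AMC I: 4.2·52/(10 − 0.058·52) → (1092/5) ÷ (873/125) = 9100/291 ≈ 31.271
Retention S: 1000/CN − 10 with CN=31.271 → S = 2000/91 ≈ 21.978 in
Ia = 0.2S: 0.2·21.978 = 4.396 in (exactly 400/91)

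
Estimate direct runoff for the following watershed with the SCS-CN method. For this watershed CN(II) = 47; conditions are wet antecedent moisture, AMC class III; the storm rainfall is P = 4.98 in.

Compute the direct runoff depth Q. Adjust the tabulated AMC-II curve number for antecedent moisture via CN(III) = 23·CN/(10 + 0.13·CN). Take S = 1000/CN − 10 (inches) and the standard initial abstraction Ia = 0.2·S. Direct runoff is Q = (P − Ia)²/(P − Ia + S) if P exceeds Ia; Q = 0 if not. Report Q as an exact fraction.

Adjust CN=47 to AMC III: 23·47/(10 + 0.13·47) → 1081 ÷ (1611/100) = 108100/1611 ≈ 67.101
Retention S: 1000/CN − 10 with CN=67.101 → S = 5300/1081 ≈ 4.903 in
Ia = 0.2·(5300/1081) = 1060/1081 in ≈ 0.981 in
Since P=4.980 > Ia=0.981: effective rainfall P−Ia = 216169/54050 in
Q: (216169/54050)² ÷ (481169/54050) = 46729036561/26007184450 in (≈ 1.797 in)

Q = 46729036561/26007184450 in ≈ 1.797 in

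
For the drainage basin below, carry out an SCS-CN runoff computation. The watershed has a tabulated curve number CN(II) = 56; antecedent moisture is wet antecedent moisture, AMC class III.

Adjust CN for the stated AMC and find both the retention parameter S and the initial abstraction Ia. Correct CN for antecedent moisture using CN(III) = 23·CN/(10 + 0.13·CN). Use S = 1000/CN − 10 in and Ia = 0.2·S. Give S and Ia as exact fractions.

S = 550/161 in ≈ 3.416 in; Ia = 110/161 in ≈ 0.683 in

CN(III) from CN(II)=56: (23·56)/(10 + 0.13·56) = 4025/54 ≈ 74.537
Max retention: S = 1000/(4025/54) − 10 = 550/161 in (≈ 3.416 in)
Initial abstraction Ia = S/5 = (550/161)/5 = 110/161 ≈ 0.683 in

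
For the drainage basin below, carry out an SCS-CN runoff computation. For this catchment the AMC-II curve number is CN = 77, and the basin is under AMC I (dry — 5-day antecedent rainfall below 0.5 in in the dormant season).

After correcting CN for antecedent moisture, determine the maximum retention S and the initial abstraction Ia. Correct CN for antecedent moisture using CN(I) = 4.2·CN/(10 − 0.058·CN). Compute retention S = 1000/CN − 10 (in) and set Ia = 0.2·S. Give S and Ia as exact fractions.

Dry (AMC I): CN(I) = 4.2·77/(10 − 0.058·77) = (1617/5)/(2767/500) = 161700/2767 ≈ 58.439
S = 1000/(161700/2767) − 10 = 11500/1617 in ≈ 7.112 in
Ia = 0.2·(11500/1617) = 2300/1617 in ≈ 1.422 in

S = 11500/1617 in ≈ 7.112 in; Ia = 2300/1617 in ≈ 1.422 in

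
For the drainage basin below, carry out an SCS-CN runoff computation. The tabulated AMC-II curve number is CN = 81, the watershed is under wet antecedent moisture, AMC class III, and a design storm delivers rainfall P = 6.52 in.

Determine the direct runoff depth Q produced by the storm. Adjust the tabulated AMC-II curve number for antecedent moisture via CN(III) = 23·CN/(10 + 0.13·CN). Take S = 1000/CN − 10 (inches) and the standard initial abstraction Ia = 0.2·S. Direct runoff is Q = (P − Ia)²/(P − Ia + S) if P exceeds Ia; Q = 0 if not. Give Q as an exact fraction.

CN(III) from CN(II)=81: (23·81)/(10 + 0.13·81) = 186300/2053 ≈ 90.745
Max retention: S = 1000/(186300/2053) − 10 = 1900/1863 in (≈ 1.020 in)
Ia = 0.2S: 0.2·1.020 = 0.204 in (exactly 380/1863)
Excess rainfall: 6.520 − 0.204 = 6.316 in; P > Ia so Q > 0
Runoff Q = (P−Ia)²/(P−Ia+S) = (6.316)²/(6.316+1.020) = 86535400561/15913233675 ≈ 5.438 in

Q = 86535400561/15913233675 in ≈ 5.438 in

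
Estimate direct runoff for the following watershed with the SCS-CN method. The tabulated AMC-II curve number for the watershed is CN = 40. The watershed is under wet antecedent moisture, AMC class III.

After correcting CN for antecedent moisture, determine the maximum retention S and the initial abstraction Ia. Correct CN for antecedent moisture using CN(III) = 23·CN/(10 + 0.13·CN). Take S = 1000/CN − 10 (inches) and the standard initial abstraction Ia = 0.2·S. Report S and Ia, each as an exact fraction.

S = 150/23 in ≈ 6.522 in; Ia = 30/23 in ≈ 1.304 in

Wet (AMC III): CN(III) = 23·40/(10 + 0.13·40) = 920/(76/5) = 1150/19 ≈ 60.526
S = 1000/(1150/19) − 10 = 150/23 in ≈ 6.522 in
Initial abstraction Ia = S/5 = (150/23)/5 = 30/23 ≈ 1.304 in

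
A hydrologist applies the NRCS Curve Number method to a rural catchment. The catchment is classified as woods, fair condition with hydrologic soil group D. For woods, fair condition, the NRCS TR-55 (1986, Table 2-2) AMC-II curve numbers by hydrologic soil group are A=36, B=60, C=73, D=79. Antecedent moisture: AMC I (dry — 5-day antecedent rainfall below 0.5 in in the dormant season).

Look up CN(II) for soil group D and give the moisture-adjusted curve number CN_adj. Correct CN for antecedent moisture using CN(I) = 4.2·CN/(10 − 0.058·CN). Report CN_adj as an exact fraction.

CN_adj = 7900/129 ≈ 61.240

NRCS table: woods, fair condition, soil group D → CN(II) = 79
CN(I) from CN(II)=79: (4.2·79)/(10 − 0.058·79) = 7900/129 ≈ 61.240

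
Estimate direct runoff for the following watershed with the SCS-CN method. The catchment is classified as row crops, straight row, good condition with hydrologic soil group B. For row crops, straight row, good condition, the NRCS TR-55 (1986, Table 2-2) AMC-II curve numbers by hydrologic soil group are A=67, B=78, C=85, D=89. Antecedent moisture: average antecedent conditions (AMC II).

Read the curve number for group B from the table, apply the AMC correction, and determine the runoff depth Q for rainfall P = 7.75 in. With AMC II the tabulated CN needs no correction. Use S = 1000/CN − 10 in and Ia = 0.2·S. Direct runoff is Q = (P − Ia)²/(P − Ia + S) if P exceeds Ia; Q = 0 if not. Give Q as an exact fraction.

Q = 1256641/243516 in ≈ 5.160 in

NRCS table: row crops, straight row, good condition, soil group B → CN(II) = 78
AMC II — tabulated CN = 78 applies directly.
S = 1000/78 − 10 = 110/39 in ≈ 2.821 in
Ia = 0.2S: 0.2·2.821 = 0.564 in (exactly 22/39)
Since P=7.750 > Ia=0.564: effective rainfall P−Ia = 1121/156 in
Runoff Q = (P−Ia)²/(P−Ia+S) = (7.186)²/(7.186+2.821) = 1256641/243516 ≈ 5.160 in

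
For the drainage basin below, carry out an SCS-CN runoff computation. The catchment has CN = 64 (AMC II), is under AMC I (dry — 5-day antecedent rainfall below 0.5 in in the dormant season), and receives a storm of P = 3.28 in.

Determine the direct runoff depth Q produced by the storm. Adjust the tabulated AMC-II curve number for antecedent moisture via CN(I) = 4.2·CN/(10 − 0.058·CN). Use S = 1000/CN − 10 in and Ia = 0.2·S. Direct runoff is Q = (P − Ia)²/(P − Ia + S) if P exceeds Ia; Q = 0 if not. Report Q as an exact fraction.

Q = 177241/6857200 in ≈ 0.026 in

Adjust CN=64 to AMC I: 4.2·64/(10 − 0.058·64) → (1344/5) ÷ (786/125) = 5600/131 ≈ 42.748
S = 1000/(5600/131) − 10 = 375/28 in ≈ 13.393 in
Initial abstraction Ia = S/5 = (375/28)/5 = 75/28 ≈ 2.679 in
Excess rainfall: 3.280 − 2.679 = 0.601 in; P > Ia so Q > 0
Runoff Q = (P−Ia)²/(P−Ia+S) = (0.601)²/(0.601+13.393) = 177241/6857200 ≈ 0.026 in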